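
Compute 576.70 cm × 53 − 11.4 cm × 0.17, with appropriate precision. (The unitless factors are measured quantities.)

3.1 × 10^4 cm

576.70 × 53 = 30565.1 → 3.1 × 10^4 cm (2 s.f., last digit at the 10^3 place).
11.4 × 0.17 = 1.938 → 1.9 cm (2 s.f., last digit at the 10^-1 place).
Difference: 30563.162 cm; keep the coarser place, 10^3.
Result: 3.1 × 10^4 cm.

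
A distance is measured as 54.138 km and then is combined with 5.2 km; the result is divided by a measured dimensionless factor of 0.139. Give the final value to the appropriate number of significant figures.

54.138 km + 5.2 km = 59.338 km; the sum is limited to 1 decimal place (3 s.f.).
Carrying full precision, 59.338 ÷ 0.139 = 426.892086331… km; 0.139 has 3 s.f., so the result keeps min(3, 3) = 3 s.f.
Rounded to 3 significant figures: 427 km.

427 km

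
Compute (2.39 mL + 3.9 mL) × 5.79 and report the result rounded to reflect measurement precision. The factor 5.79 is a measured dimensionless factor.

2.39 mL + 3.9 mL = 6.29 mL; the sum is limited to 1 decimal place (2 s.f.).
Carrying full precision, 6.29 × 5.79 = 36.4191 mL; 5.79 has 3 s.f., so the result keeps min(2, 3) = 2 s.f.
Rounded to 2 significant figures: 36 mL.

36 mL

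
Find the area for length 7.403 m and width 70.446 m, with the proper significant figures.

area = 7.403 m × 70.446 m = 521.511738 m².
7.403 has 4 significant figures; 70.446 has 5.
Division/multiplication keeps the fewest: 4 significant figures.
Rounded: 5.215 × 10^2 m².

5.215 × 10^2 m²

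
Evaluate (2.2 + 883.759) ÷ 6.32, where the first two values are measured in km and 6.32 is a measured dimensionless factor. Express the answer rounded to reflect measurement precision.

1.40 × 10^2 km

2.2 km + 883.759 km = 885.959 km; the sum is limited to 1 decimal place (4 s.f.).
Carrying full precision, 885.959 ÷ 6.32 = 140.183386076… km; 6.32 has 3 s.f., so the result keeps min(4, 3) = 3 s.f.
Rounded to 3 significant figures: 1.40 × 10^2 km.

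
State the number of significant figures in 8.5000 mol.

8.5000: trailing zeros after a decimal point are significant.

5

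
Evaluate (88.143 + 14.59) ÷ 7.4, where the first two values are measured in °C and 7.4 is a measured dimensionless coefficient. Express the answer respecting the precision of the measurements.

14 °C

88.143 °C + 14.59 °C = 102.733 °C; the sum is limited to 2 decimal places (5 s.f.).
Carrying full precision, 102.733 ÷ 7.4 = 13.8828378378… °C; 7.4 has 2 s.f., so the result keeps min(5, 2) = 2 s.f.
Rounded to 2 significant figures: 14 °C.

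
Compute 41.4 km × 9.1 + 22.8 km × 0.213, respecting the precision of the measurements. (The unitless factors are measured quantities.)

41.4 × 9.1 = 376.74 → 3.8 × 10² km (2 s.f., last digit at the 10^1 place).
22.8 × 0.213 = 4.8564 → 4.86 km (3 s.f., last digit at the 10^-2 place).
Sum: 381.5964 km; keep the coarser place, 10^1.
Result: 3.8 × 10² km.

3.8 × 10² km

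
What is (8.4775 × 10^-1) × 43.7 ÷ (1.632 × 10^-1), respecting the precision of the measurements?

227

(8.4775 × 10^-1) × 43.7 ÷ (1.632 × 10^-1) = 227.001685049…
Multiplication/division keeps the fewest significant figures: 8.4775 × 10^-1 → 5 s.f., 43.7 → 3 s.f., 1.632 × 10^-1 → 4 s.f.; limit is 3.
Rounded to 3 significant figures: 227.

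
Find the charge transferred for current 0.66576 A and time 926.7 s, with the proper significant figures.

charge transferred = 0.66576 A × 926.7 s = 616.959792 C.
0.66576 has 5 significant figures; 926.7 has 4.
Division/multiplication keeps the fewest: 4 significant figures.
Rounded: 617.0 C.

617.0 C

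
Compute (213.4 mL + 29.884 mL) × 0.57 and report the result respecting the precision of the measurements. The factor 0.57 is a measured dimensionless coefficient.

1.4 × 10² mL

213.4 mL + 29.884 mL = 243.284 mL; the sum is limited to 1 decimal place (4 s.f.).
Carrying full precision, 243.284 × 0.57 = 138.67188 mL; 0.57 has 2 s.f., so the result keeps min(4, 2) = 2 s.f.
Rounded to 2 significant figures: 1.4 × 10² mL.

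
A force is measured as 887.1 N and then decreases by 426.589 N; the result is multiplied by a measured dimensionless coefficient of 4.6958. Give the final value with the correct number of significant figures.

887.1 N − 426.589 N = 460.511 N; the difference is limited to 1 decimal place (4 s.f.).
Carrying full precision, 460.511 × 4.6958 = 2162.4675538 N; 4.6958 has 5 s.f., so the result keeps min(4, 5) = 4 s.f.
Rounded to 4 significant figures: 2162 N.

2162 N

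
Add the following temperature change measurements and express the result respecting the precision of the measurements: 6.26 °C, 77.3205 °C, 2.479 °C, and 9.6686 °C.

95.73 °C

6.26 °C + 77.3205 °C + 2.479 °C + 9.6686 °C = 95.7281 °C.
Addition/subtraction keeps the fewest decimal places: 6.26 → 2 decimal places, 77.3205 → 4 decimal places, 2.479 → 3 decimal places, 9.6686 → 4 decimal places; limit is 2.
Rounded to 2 decimal places: 95.73 °C.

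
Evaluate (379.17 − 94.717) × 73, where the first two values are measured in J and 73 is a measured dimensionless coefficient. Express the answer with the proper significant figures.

379.17 J − 94.717 J = 284.453 J; the difference is limited to 2 decimal places (5 s.f.).
Carrying full precision, 284.453 × 73 = 20765.069 J; 73 has 2 s.f., so the result keeps min(5, 2) = 2 s.f.
Rounded to 2 significant figures: 2.1 × 10⁴ J.

2.1 × 10⁴ J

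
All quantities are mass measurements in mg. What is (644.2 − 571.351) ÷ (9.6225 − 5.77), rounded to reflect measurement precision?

18.9

644.2 − 571.351 = 72.849, limited to 1 d.p. → 3 s.f.; 9.6225 − 5.77 = 3.8525, limited to 2 d.p. → 3 s.f.
Carrying full precision, 72.849 ÷ 3.8525 = 18.9095392602…; keep min(3, 3) = 3 s.f.
Rounded to 3 significant figures: 18.9.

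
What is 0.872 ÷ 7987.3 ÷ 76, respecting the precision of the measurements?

0.872 ÷ 7987.3 ÷ 76 = 0.00000143649095571…
Multiplication/division keeps the fewest significant figures: 0.872 → 3 s.f., 7987.3 → 5 s.f., 76 → 2 s.f.; limit is 2.
Rounded to 2 significant figures: 1.4 × 10⁻⁶.

1.4 × 10⁻⁶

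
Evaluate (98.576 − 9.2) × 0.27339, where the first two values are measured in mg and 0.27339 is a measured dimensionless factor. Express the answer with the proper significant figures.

98.576 mg − 9.2 mg = 89.376 mg; the difference is limited to 1 decimal place (3 s.f.).
Carrying full precision, 89.376 × 0.27339 = 24.43450464 mg; 0.27339 has 5 s.f., so the result keeps min(3, 5) = 3 s.f.
Rounded to 3 significant figures: 24.4 mg.

24.4 mg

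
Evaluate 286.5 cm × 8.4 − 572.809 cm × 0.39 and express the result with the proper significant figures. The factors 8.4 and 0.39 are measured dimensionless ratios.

286.5 × 8.4 = 2406.6 → 2.4 × 10³ cm (2 s.f., last digit at the 10^2 place).
572.809 × 0.39 = 223.39551 → 2.2 × 10² cm (2 s.f., last digit at the 10^1 place).
Difference: 2183.20449 cm; keep the coarser place, 10^2.
Result: 2.2 × 10³ cm.

2.2 × 10³ cm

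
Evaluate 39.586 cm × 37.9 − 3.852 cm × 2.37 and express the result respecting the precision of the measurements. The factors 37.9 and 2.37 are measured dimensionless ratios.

1.49 × 10^3 cm

39.586 × 37.9 = 1500.3094 → 1.50 × 10^3 cm (3 s.f., last digit at the 10^1 place).
3.852 × 2.37 = 9.12924 → 9.13 cm (3 s.f., last digit at the 10^-2 place).
Difference: 1491.18016 cm; keep the coarser place, 10^1.
Result: 1.49 × 10^3 cm.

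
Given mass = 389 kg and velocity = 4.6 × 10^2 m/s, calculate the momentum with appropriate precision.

1.8 × 10^5 kg·m/s

momentum = 389 kg × 4.6 × 10^2 m/s = 178940 kg·m/s.
389 has 3 significant figures; 4.6 × 10^2 has 2.
Division/multiplication keeps the fewest: 2 significant figures.
Rounded: 1.8 × 10^5 kg·m/s.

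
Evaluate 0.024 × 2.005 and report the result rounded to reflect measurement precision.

0.024 × 2.005 = 0.04812
Multiplication/division keeps the fewest significant figures: 0.024 → 2 s.f., 2.005 → 4 s.f.; limit is 2.
Rounded to 2 significant figures: 0.048.

0.048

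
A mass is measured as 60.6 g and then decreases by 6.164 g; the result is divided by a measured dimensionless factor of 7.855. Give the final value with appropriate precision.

60.6 g − 6.164 g = 54.436 g; the difference is limited to 1 decimal place (3 s.f.).
Carrying full precision, 54.436 ÷ 7.855 = 6.93010821133… g; 7.855 has 4 s.f., so the result keeps min(3, 4) = 3 s.f.
Rounded to 3 significant figures: 6.93 g.

6.93 g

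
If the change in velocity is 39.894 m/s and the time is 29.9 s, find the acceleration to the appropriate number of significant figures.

acceleration = 39.894 m/s ÷ 29.9 s = 1.33424749164… m/s².
39.894 has 5 significant figures; 29.9 has 3.
Division/multiplication keeps the fewest: 3 significant figures.
Rounded: 1.33 m/s².

1.33 m/s²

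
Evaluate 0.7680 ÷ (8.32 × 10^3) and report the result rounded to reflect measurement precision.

0.7680 ÷ (8.32 × 10^3) = 0.0000923076923077…
Multiplication/division keeps the fewest significant figures: 0.7680 → 4 s.f., 8.32 × 10^3 → 3 s.f.; limit is 3.
Rounded to 3 significant figures: 9.23 × 10^-5.

9.23 × 10^-5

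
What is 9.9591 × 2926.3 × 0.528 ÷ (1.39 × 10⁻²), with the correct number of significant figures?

1.11 × 10⁶

9.9591 × 2926.3 × 0.528 ÷ (1.39 × 10⁻²) = 1107026.61628…
Multiplication/division keeps the fewest significant figures: 9.9591 → 5 s.f., 2926.3 → 5 s.f., 0.528 → 3 s.f., 1.39 × 10⁻² → 3 s.f.; limit is 3.
Rounded to 3 significant figures: 1.11 × 10⁶.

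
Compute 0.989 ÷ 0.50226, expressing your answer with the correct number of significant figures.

0.989 ÷ 0.50226 = 1.96909966949…
Multiplication/division keeps the fewest significant figures: 0.989 → 3 s.f., 0.50226 → 5 s.f.; limit is 3.
Rounded to 3 significant figures: 1.97.

1.97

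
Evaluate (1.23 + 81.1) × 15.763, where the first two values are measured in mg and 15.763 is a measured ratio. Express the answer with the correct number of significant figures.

1.30 × 10^3 mg

1.23 mg + 81.1 mg = 82.33 mg; the sum is limited to 1 decimal place (3 s.f.).
Carrying full precision, 82.33 × 15.763 = 1297.76779 mg; 15.763 has 5 s.f., so the result keeps min(3, 5) = 3 s.f.
Rounded to 3 significant figures: 1.30 × 10^3 mg.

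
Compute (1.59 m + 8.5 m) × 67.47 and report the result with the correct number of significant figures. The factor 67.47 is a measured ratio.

1.59 m + 8.5 m = 10.09 m; the sum is limited to 1 decimal place (3 s.f.).
Carrying full precision, 10.09 × 67.47 = 680.7723 m; 67.47 has 4 s.f., so the result keeps min(3, 4) = 3 s.f.
Rounded to 3 significant figures: 681 m.

681 m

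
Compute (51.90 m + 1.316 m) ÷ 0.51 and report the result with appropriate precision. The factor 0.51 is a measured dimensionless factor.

51.90 m + 1.316 m = 53.216 m; the sum is limited to 2 decimal places (4 s.f.).
Carrying full precision, 53.216 ÷ 0.51 = 104.345098039… m; 0.51 has 2 s.f., so the result keeps min(4, 2) = 2 s.f.
Rounded to 2 significant figures: 1.0 × 10² m.

1.0 × 10² m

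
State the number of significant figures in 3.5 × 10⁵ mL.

3.5 × 10⁵: in scientific notation every digit of the coefficient is significant.

2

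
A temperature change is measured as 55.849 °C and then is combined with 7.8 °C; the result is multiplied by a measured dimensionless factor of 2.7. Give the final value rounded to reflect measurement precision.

1.7 × 10^2 °C

55.849 °C + 7.8 °C = 63.649 °C; the sum is limited to 1 decimal place (3 s.f.).
Carrying full precision, 63.649 × 2.7 = 171.8523 °C; 2.7 has 2 s.f., so the result keeps min(3, 2) = 2 s.f.
Rounded to 2 significant figures: 1.7 × 10^2 °C.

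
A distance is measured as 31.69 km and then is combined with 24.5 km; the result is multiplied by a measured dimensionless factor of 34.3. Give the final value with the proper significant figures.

1.93 × 10³ km

31.69 km + 24.5 km = 56.19 km; the sum is limited to 1 decimal place (3 s.f.).
Carrying full precision, 56.19 × 34.3 = 1927.317 km; 34.3 has 3 s.f., so the result keeps min(3, 3) = 3 s.f.
Rounded to 3 significant figures: 1.93 × 10³ km.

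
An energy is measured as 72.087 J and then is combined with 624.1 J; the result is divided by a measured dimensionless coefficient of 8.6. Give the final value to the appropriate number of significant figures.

72.087 J + 624.1 J = 696.187 J; the sum is limited to 1 decimal place (4 s.f.).
Carrying full precision, 696.187 ÷ 8.6 = 80.9519767442… J; 8.6 has 2 s.f., so the result keeps min(4, 2) = 2 s.f.
Rounded to 2 significant figures: 81 J.

81 J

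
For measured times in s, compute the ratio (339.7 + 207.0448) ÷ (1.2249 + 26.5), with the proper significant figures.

339.7 + 207.0448 = 546.7448, limited to 1 d.p. → 4 s.f.; 1.2249 + 26.5 = 27.7249, limited to 1 d.p. → 3 s.f.
Carrying full precision, 546.7448 ÷ 27.7249 = 19.7203524629…; keep min(4, 3) = 3 s.f.
Rounded to 3 significant figures: 19.7.

19.7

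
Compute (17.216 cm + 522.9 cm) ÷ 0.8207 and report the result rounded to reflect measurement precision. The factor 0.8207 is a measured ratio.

17.216 cm + 522.9 cm = 540.116 cm; the sum is limited to 1 decimal place (4 s.f.).
Carrying full precision, 540.116 ÷ 0.8207 = 658.116242232… cm; 0.8207 has 4 s.f., so the result keeps min(4, 4) = 4 s.f.
Rounded to 4 significant figures: 6.581 × 10² cm.

6.581 × 10² cm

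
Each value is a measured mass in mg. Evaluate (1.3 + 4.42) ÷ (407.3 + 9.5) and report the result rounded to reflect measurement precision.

1.3 + 4.42 = 5.72, limited to 1 d.p. → 2 s.f.; 407.3 + 9.5 = 416.8, limited to 1 d.p. → 4 s.f.
Carrying full precision, 5.72 ÷ 416.8 = 0.0137236084453…; keep min(2, 4) = 2 s.f.
Rounded to 2 significant figures: 0.014.

0.014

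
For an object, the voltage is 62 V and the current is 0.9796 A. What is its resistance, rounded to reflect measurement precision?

resistance = 62 V ÷ 0.9796 A = 63.2911392405… Ω.
62 has 2 significant figures; 0.9796 has 4.
Division/multiplication keeps the fewest: 2 significant figures.
Rounded: 63 Ω.

63 Ω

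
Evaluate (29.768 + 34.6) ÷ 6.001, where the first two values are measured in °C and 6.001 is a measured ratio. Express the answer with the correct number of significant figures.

10.7 °C

29.768 °C + 34.6 °C = 64.368 °C; the sum is limited to 1 decimal place (3 s.f.).
Carrying full precision, 64.368 ÷ 6.001 = 10.726212298… °C; 6.001 has 4 s.f., so the result keeps min(3, 4) = 3 s.f.
Rounded to 3 significant figures: 10.7 °C.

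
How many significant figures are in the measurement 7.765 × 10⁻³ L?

7.765 × 10⁻³: in scientific notation every digit of the coefficient is significant.

4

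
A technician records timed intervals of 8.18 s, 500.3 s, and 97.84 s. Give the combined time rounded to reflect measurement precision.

8.18 s + 500.3 s + 97.84 s = 606.32 s.
Addition/subtraction keeps the fewest decimal places: 8.18 → 2 decimal places, 500.3 → 1 decimal place, 97.84 → 2 decimal places; limit is 1.
Rounded to 1 decimal place: 606.3 s.

606.3 s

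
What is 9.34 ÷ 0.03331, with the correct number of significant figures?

9.34 ÷ 0.03331 = 280.396277394…
Multiplication/division keeps the fewest significant figures: 9.34 → 3 s.f., 0.03331 → 4 s.f.; limit is 3.
Rounded to 3 significant figures: 280.

280.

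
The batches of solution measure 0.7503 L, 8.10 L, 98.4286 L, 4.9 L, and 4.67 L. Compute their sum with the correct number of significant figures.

0.7503 L + 8.10 L + 98.4286 L + 4.9 L + 4.67 L = 116.8489 L.
Addition/subtraction keeps the fewest decimal places: 0.7503 → 4 decimal places, 8.10 → 2 decimal places, 98.4286 → 4 decimal places, 4.9 → 1 decimal place, 4.67 → 2 decimal places; limit is 1.
Rounded to 1 decimal place: 116.8 L.

116.8 L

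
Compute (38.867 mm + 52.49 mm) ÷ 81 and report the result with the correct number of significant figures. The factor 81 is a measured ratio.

1.1 mm

38.867 mm + 52.49 mm = 91.357 mm; the sum is limited to 2 decimal places (4 s.f.).
Carrying full precision, 91.357 ÷ 81 = 1.12786419753… mm; 81 has 2 s.f., so the result keeps min(4, 2) = 2 s.f.
Rounded to 2 significant figures: 1.1 mm.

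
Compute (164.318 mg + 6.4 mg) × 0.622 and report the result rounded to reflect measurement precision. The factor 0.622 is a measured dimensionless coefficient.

164.318 mg + 6.4 mg = 170.718 mg; the sum is limited to 1 decimal place (4 s.f.).
Carrying full precision, 170.718 × 0.622 = 106.186596 mg; 0.622 has 3 s.f., so the result keeps min(4, 3) = 3 s.f.
Rounded to 3 significant figures: 106 mg.

106 mg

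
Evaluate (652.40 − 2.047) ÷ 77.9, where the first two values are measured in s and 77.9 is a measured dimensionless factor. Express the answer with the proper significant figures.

652.40 s − 2.047 s = 650.353 s; the difference is limited to 2 decimal places (5 s.f.).
Carrying full precision, 650.353 ÷ 77.9 = 8.34856225931… s; 77.9 has 3 s.f., so the result keeps min(5, 3) = 3 s.f.
Rounded to 3 significant figures: 8.35 s.

8.35 s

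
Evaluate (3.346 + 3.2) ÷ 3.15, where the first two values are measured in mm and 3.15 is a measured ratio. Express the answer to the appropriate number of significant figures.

3.346 mm + 3.2 mm = 6.546 mm; the sum is limited to 1 decimal place (2 s.f.).
Carrying full precision, 6.546 ÷ 3.15 = 2.0780952381… mm; 3.15 has 3 s.f., so the result keeps min(2, 3) = 2 s.f.
Rounded to 2 significant figures: 2.1 mm.

2.1 mm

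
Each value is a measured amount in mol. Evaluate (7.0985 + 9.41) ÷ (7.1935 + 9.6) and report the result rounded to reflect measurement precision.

0.983

7.0985 + 9.41 = 16.5085, limited to 2 d.p. → 4 s.f.; 7.1935 + 9.6 = 16.7935, limited to 1 d.p. → 3 s.f.
Carrying full precision, 16.5085 ÷ 16.7935 = 0.983029148182…; keep min(4, 3) = 3 s.f.
Rounded to 3 significant figures: 0.983.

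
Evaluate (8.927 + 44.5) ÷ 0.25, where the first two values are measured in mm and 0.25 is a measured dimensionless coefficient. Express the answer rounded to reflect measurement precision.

2.1 × 10^2 mm

8.927 mm + 44.5 mm = 53.427 mm; the sum is limited to 1 decimal place (3 s.f.).
Carrying full precision, 53.427 ÷ 0.25 = 213.708 mm; 0.25 has 2 s.f., so the result keeps min(3, 2) = 2 s.f.
Rounded to 2 significant figures: 2.1 × 10^2 mm.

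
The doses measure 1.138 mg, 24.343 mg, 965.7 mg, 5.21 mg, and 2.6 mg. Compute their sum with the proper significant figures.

999.0 mg

1.138 mg + 24.343 mg + 965.7 mg + 5.21 mg + 2.6 mg = 998.991 mg.
Addition/subtraction keeps the fewest decimal places: 1.138 → 3 decimal places, 24.343 → 3 decimal places, 965.7 → 1 decimal place, 5.21 → 2 decimal places, 2.6 → 1 decimal place; limit is 1.
Rounded to 1 decimal place: 999.0 mg.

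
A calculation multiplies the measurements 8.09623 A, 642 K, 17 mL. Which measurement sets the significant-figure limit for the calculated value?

17 mL

8.09623 A → 6 s.f.; 642 K → 3 s.f.; 17 mL → 2 s.f.
The fewest is 2 significant figures, from 17 mL.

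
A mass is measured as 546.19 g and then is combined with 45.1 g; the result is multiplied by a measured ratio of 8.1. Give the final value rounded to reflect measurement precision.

4.8 × 10^3 g

546.19 g + 45.1 g = 591.29 g; the sum is limited to 1 decimal place (4 s.f.).
Carrying full precision, 591.29 × 8.1 = 4789.449 g; 8.1 has 2 s.f., so the result keeps min(4, 2) = 2 s.f.
Rounded to 2 significant figures: 4.8 × 10^3 g.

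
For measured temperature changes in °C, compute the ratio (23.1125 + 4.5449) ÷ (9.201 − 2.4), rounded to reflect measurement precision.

4.1

23.1125 + 4.5449 = 27.6574, limited to 4 d.p. → 6 s.f.; 9.201 − 2.4 = 6.801, limited to 1 d.p. → 2 s.f.
Carrying full precision, 27.6574 ÷ 6.801 = 4.06666666667…; keep min(6, 2) = 2 s.f.
Rounded to 2 significant figures: 4.1.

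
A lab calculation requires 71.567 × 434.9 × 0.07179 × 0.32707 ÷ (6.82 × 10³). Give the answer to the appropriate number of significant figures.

0.107

71.567 × 434.9 × 0.07179 × 0.32707 ÷ (6.82 × 10³) = 0.10715748443…
Multiplication/division keeps the fewest significant figures: 71.567 → 5 s.f., 434.9 → 4 s.f., 0.07179 → 4 s.f., 0.32707 → 5 s.f., 6.82 × 10³ → 3 s.f.; limit is 3.
Rounded to 3 significant figures: 0.107.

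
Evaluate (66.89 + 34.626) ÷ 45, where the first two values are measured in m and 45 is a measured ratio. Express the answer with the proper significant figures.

2.3 m

66.89 m + 34.626 m = 101.516 m; the sum is limited to 2 decimal places (5 s.f.).
Carrying full precision, 101.516 ÷ 45 = 2.25591111111… m; 45 has 2 s.f., so the result keeps min(5, 2) = 2 s.f.
Rounded to 2 significant figures: 2.3 m.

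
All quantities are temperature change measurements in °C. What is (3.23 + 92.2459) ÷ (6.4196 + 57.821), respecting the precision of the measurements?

3.23 + 92.2459 = 95.4759, limited to 2 d.p. → 4 s.f.; 6.4196 + 57.821 = 64.2406, limited to 3 d.p. → 5 s.f.
Carrying full precision, 95.4759 ÷ 64.2406 = 1.48622366541…; keep min(4, 5) = 4 s.f.
Rounded to 4 significant figures: 1.486.

1.486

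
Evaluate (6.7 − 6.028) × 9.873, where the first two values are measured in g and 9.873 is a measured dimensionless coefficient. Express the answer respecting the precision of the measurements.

7 g

6.7 g − 6.028 g = 0.672 g; the difference is limited to 1 decimal place (1 s.f.).
Carrying full precision, 0.672 × 9.873 = 6.634656 g; 9.873 has 4 s.f., so the result keeps min(1, 4) = 1 s.f.
Rounded to 1 significant figure: 7 g.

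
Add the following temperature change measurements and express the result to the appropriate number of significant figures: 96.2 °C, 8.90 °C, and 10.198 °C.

1.153 × 10² °C

96.2 °C + 8.90 °C + 10.198 °C = 115.298 °C.
Addition/subtraction keeps the fewest decimal places: 96.2 → 1 decimal place, 8.90 → 2 decimal places, 10.198 → 3 decimal places; limit is 1.
Rounded to 1 decimal place: 1.153 × 10² °C.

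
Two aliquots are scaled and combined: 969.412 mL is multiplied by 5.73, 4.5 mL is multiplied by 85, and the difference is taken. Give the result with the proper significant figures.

5.17 × 10³ mL

969.412 × 5.73 = 5554.73076 → 5.55 × 10³ mL (3 s.f., last digit at the 10^1 place).
4.5 × 85 = 382.5 → 3.8 × 10² mL (2 s.f., last digit at the 10^1 place).
Difference: 5172.23076 mL; keep the coarser place, 10^1.
Result: 5.17 × 10³ mL.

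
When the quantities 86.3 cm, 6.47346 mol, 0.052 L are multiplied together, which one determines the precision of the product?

86.3 cm → 3 s.f.; 6.47346 mol → 6 s.f.; 0.052 L → 2 s.f.
The fewest is 2 significant figures, from 0.052 L.

0.052 L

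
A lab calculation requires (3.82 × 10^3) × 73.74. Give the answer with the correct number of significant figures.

(3.82 × 10^3) × 73.74 = 281686.8
Multiplication/division keeps the fewest significant figures: 3.82 × 10^3 → 3 s.f., 73.74 → 4 s.f.; limit is 3.
Rounded to 3 significant figures: 2.82 × 10^5.

2.82 × 10^5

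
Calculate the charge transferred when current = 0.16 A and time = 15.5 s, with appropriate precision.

2.5 C

charge transferred = 0.16 A × 15.5 s = 2.48 C.
0.16 has 2 significant figures; 15.5 has 3.
Division/multiplication keeps the fewest: 2 significant figures.
Rounded: 2.5 C.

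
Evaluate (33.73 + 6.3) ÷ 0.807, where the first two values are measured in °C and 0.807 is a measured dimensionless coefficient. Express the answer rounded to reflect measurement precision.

33.73 °C + 6.3 °C = 40.03 °C; the sum is limited to 1 decimal place (3 s.f.).
Carrying full precision, 40.03 ÷ 0.807 = 49.6034696406… °C; 0.807 has 3 s.f., so the result keeps min(3, 3) = 3 s.f.
Rounded to 3 significant figures: 49.6 °C.

49.6 °C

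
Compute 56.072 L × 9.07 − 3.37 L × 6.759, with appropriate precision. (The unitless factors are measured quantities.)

486 L

56.072 × 9.07 = 508.57304 → 509 L (3 s.f., last digit at the 10^0 place).
3.37 × 6.759 = 22.77783 → 22.8 L (3 s.f., last digit at the 10^-1 place).
Difference: 485.79521 L; keep the coarser place, 10^0.
Result: 486 L.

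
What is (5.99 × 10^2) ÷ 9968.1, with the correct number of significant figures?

(5.99 × 10^2) ÷ 9968.1 = 0.0600916924991…
Multiplication/division keeps the fewest significant figures: 5.99 × 10^2 → 3 s.f., 9968.1 → 5 s.f.; limit is 3.
Rounded to 3 significant figures: 0.0601.

0.0601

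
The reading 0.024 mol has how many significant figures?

2

0.024: leading zeros are not significant.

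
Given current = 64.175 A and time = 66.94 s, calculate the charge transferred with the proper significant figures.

4296 C

charge transferred = 64.175 A × 66.94 s = 4295.8745 C.
64.175 has 5 significant figures; 66.94 has 4.
Division/multiplication keeps the fewest: 4 significant figures.
Rounded: 4296 C.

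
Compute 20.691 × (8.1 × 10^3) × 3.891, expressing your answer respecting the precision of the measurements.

6.5 × 10^5

20.691 × (8.1 × 10^3) × 3.891 = 652120.3161
Multiplication/division keeps the fewest significant figures: 20.691 → 5 s.f., 8.1 × 10^3 → 2 s.f., 3.891 → 4 s.f.; limit is 2.
Rounded to 2 significant figures: 6.5 × 10^5.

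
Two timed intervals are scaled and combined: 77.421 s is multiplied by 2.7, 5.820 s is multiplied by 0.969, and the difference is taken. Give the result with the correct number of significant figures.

2.0 × 10² s

77.421 × 2.7 = 209.0367 → 2.1 × 10² s (2 s.f., last digit at the 10^1 place).
5.820 × 0.969 = 5.63958 → 5.64 s (3 s.f., last digit at the 10^-2 place).
Difference: 203.39712 s; keep the coarser place, 10^1.
Result: 2.0 × 10² s.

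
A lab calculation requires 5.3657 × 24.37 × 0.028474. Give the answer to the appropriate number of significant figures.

5.3657 × 24.37 × 0.028474 = 3.72332029167…
Multiplication/division keeps the fewest significant figures: 5.3657 → 5 s.f., 24.37 → 4 s.f., 0.028474 → 5 s.f.; limit is 4.
Rounded to 4 significant figures: 3.723.

3.723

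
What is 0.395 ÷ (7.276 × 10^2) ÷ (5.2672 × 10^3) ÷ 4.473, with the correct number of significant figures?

0.395 ÷ (7.276 × 10^2) ÷ (5.2672 × 10^3) ÷ 4.473 = 2.30422931678 × 10^-8…
Multiplication/division keeps the fewest significant figures: 0.395 → 3 s.f., 7.276 × 10^2 → 4 s.f., 5.2672 × 10^3 → 5 s.f., 4.473 → 4 s.f.; limit is 3.
Rounded to 3 significant figures: 2.30 × 10^-8.

2.30 × 10^-8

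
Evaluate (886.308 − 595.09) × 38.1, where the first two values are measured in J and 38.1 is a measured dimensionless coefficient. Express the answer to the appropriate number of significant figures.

1.11 × 10^4 J

886.308 J − 595.09 J = 291.218 J; the difference is limited to 2 decimal places (5 s.f.).
Carrying full precision, 291.218 × 38.1 = 11095.4058 J; 38.1 has 3 s.f., so the result keeps min(5, 3) = 3 s.f.
Rounded to 3 significant figures: 1.11 × 10^4 J.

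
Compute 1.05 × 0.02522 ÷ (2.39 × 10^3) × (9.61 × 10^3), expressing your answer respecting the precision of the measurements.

0.106

1.05 × 0.02522 ÷ (2.39 × 10^3) × (9.61 × 10^3) = 0.106477995816…
Multiplication/division keeps the fewest significant figures: 1.05 → 3 s.f., 0.02522 → 4 s.f., 2.39 × 10^3 → 3 s.f., 9.61 × 10^3 → 3 s.f.; limit is 3.
Rounded to 3 significant figures: 0.106.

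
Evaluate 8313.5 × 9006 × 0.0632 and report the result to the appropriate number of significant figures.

4.73 × 10^6

8313.5 × 9006 × 0.0632 = 4731871.2792
Multiplication/division keeps the fewest significant figures: 8313.5 → 5 s.f., 9006 → 4 s.f., 0.0632 → 3 s.f.; limit is 3.
Rounded to 3 significant figures: 4.73 × 10^6.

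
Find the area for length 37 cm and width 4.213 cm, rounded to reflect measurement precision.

area = 37 cm × 4.213 cm = 155.881 cm².
37 has 2 significant figures; 4.213 has 4.
Division/multiplication keeps the fewest: 2 significant figures.
Rounded: 1.6 × 10² cm².

1.6 × 10² cm²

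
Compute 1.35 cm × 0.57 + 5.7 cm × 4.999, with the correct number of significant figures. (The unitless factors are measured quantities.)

29 cm

1.35 × 0.57 = 0.7695 → 0.77 cm (2 s.f., last digit at the 10^-2 place).
5.7 × 4.999 = 28.4943 → 28 cm (2 s.f., last digit at the 10^0 place).
Sum: 29.2638 cm; keep the coarser place, 10^0.
Result: 29 cm.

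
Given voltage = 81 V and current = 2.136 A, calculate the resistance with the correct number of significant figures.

resistance = 81 V ÷ 2.136 A = 37.9213483146… Ω.
81 has 2 significant figures; 2.136 has 4.
Division/multiplication keeps the fewest: 2 significant figures.
Rounded: 38 Ω.

38 Ω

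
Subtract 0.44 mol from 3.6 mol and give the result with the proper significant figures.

3.6 mol − 0.44 mol = 3.16 mol.
Addition/subtraction keeps the fewest decimal places: 3.6 → 1 decimal place, 0.44 → 2 decimal places; limit is 1.
Rounded to 1 decimal place: 3.2 mol.

3.2 mol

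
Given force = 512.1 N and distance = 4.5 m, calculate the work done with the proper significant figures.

2.3 × 10^3 J

work done = 512.1 N × 4.5 m = 2304.45 J.
512.1 has 4 significant figures; 4.5 has 2.
Division/multiplication keeps the fewest: 2 significant figures.
Rounded: 2.3 × 10^3 J.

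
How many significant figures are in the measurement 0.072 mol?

2

0.072: leading zeros are not significant.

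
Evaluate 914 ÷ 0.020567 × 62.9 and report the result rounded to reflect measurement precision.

914 ÷ 0.020567 × 62.9 = 2795283.70691…
Multiplication/division keeps the fewest significant figures: 914 → 3 s.f., 0.020567 → 5 s.f., 62.9 → 3 s.f.; limit is 3.
Rounded to 3 significant figures: 2.80 × 10⁶.

2.80 × 10⁶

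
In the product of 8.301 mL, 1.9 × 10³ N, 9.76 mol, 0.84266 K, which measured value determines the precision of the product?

8.301 mL → 4 s.f.; 1.9 × 10³ N → 2 s.f.; 9.76 mol → 3 s.f.; 0.84266 K → 5 s.f.
The fewest is 2 significant figures, from 1.9 × 10³ N.

1.9 × 10³ N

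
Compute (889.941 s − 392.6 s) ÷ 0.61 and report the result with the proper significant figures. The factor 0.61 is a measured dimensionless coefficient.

889.941 s − 392.6 s = 497.341 s; the difference is limited to 1 decimal place (4 s.f.).
Carrying full precision, 497.341 ÷ 0.61 = 815.313114754… s; 0.61 has 2 s.f., so the result keeps min(4, 2) = 2 s.f.
Rounded to 2 significant figures: 8.2 × 10² s.

8.2 × 10² s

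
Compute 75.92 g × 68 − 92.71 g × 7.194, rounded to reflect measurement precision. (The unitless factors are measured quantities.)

4.5 × 10^3 g

75.92 × 68 = 5162.56 → 5.2 × 10^3 g (2 s.f., last digit at the 10^2 place).
92.71 × 7.194 = 666.95574 → 6.670 × 10^2 g (4 s.f., last digit at the 10^-1 place).
Difference: 4495.60426 g; keep the coarser place, 10^2.
Result: 4.5 × 10^3 g.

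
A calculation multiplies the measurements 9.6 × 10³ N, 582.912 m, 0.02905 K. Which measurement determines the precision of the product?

9.6 × 10³ N

9.6 × 10³ N → 2 s.f.; 582.912 m → 6 s.f.; 0.02905 K → 4 s.f.
The fewest is 2 significant figures, from 9.6 × 10³ N.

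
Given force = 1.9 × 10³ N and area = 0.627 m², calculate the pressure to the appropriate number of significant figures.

pressure = 1.9 × 10³ N ÷ 0.627 m² = 3030.3030303… Pa.
1.9 × 10³ has 2 significant figures; 0.627 has 3.
Division/multiplication keeps the fewest: 2 significant figures.
Rounded: 3.0 × 10³ Pa.

3.0 × 10³ Pa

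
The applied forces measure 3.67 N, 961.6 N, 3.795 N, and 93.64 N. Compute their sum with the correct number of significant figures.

1.0627 × 10^3 N

3.67 N + 961.6 N + 3.795 N + 93.64 N = 1062.705 N.
Addition/subtraction keeps the fewest decimal places: 3.67 → 2 decimal places, 961.6 → 1 decimal place, 3.795 → 3 decimal places, 93.64 → 2 decimal places; limit is 1.
Rounded to 1 decimal place: 1.0627 × 10^3 N.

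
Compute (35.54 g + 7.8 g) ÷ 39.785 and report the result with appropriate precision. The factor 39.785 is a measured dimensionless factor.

1.09 g

35.54 g + 7.8 g = 43.34 g; the sum is limited to 1 decimal place (3 s.f.).
Carrying full precision, 43.34 ÷ 39.785 = 1.08935528466… g; 39.785 has 5 s.f., so the result keeps min(3, 5) = 3 s.f.
Rounded to 3 significant figures: 1.09 g.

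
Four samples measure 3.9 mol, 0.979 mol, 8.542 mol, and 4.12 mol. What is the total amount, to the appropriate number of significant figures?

3.9 mol + 0.979 mol + 8.542 mol + 4.12 mol = 17.541 mol.
Addition/subtraction keeps the fewest decimal places: 3.9 → 1 decimal place, 0.979 → 3 decimal places, 8.542 → 3 decimal places, 4.12 → 2 decimal places; limit is 1.
Rounded to 1 decimal place: 17.5 mol.

17.5 mol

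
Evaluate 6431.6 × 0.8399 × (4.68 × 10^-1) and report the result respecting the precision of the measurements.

6431.6 × 0.8399 × (4.68 × 10^-1) = 2528.08959312
Multiplication/division keeps the fewest significant figures: 6431.6 → 5 s.f., 0.8399 → 4 s.f., 4.68 × 10^-1 → 3 s.f.; limit is 3.
Rounded to 3 significant figures: 2.53 × 10^3.

2.53 × 10^3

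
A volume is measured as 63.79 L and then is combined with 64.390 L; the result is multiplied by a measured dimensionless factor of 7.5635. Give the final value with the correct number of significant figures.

63.79 L + 64.390 L = 128.180 L; the sum is limited to 2 decimal places (5 s.f.).
Carrying full precision, 128.180 × 7.5635 = 969.48943 L; 7.5635 has 5 s.f., so the result keeps min(5, 5) = 5 s.f.
Rounded to 5 significant figures: 969.49 L.

969.49 L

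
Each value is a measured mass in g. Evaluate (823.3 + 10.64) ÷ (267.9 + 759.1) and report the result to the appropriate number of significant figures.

0.8120

823.3 + 10.64 = 833.94, limited to 1 d.p. → 4 s.f.; 267.9 + 759.1 = 1027.0, limited to 1 d.p. → 5 s.f.
Carrying full precision, 833.94 ÷ 1027.0 = 0.812015579357…; keep min(4, 5) = 4 s.f.
Rounded to 4 significant figures: 0.8120.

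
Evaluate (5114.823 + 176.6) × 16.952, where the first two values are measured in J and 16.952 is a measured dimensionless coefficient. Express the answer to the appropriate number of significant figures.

8.9700 × 10⁴ J

5114.823 J + 176.6 J = 5291.423 J; the sum is limited to 1 decimal place (5 s.f.).
Carrying full precision, 5291.423 × 16.952 = 89700.202696 J; 16.952 has 5 s.f., so the result keeps min(5, 5) = 5 s.f.
Rounded to 5 significant figures: 8.9700 × 10⁴ J.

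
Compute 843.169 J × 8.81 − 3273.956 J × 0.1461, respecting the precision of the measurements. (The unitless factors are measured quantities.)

6.95 × 10³ J

843.169 × 8.81 = 7428.31889 → 7.43 × 10³ J (3 s.f., last digit at the 10^1 place).
3273.956 × 0.1461 = 478.3249716 → 4.783 × 10² J (4 s.f., last digit at the 10^-1 place).
Difference: 6949.9939184 J; keep the coarser place, 10^1.
Result: 6.95 × 10³ J.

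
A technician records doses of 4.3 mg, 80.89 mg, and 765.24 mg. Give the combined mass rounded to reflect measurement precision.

4.3 mg + 80.89 mg + 765.24 mg = 850.43 mg.
Addition/subtraction keeps the fewest decimal places: 4.3 → 1 decimal place, 80.89 → 2 decimal places, 765.24 → 2 decimal places; limit is 1.
Rounded to 1 decimal place: 850.4 mg.

850.4 mg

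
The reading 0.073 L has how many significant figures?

2

0.073: leading zeros are not significant.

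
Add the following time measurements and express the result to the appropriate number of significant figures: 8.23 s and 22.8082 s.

31.04 s

8.23 s + 22.8082 s = 31.0382 s.
Addition/subtraction keeps the fewest decimal places: 8.23 → 2 decimal places, 22.8082 → 4 decimal places; limit is 2.
Rounded to 2 decimal places: 31.04 s.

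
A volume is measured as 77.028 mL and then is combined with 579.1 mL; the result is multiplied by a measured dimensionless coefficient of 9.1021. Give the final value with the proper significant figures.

77.028 mL + 579.1 mL = 656.128 mL; the sum is limited to 1 decimal place (4 s.f.).
Carrying full precision, 656.128 × 9.1021 = 5972.1426688 mL; 9.1021 has 5 s.f., so the result keeps min(4, 5) = 4 s.f.
Rounded to 4 significant figures: 5972 mL.

5972 mL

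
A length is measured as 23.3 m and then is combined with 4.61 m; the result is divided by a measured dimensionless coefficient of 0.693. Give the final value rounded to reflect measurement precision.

40.3 m

23.3 m + 4.61 m = 27.91 m; the sum is limited to 1 decimal place (3 s.f.).
Carrying full precision, 27.91 ÷ 0.693 = 40.2741702742… m; 0.693 has 3 s.f., so the result keeps min(3, 3) = 3 s.f.
Rounded to 3 significant figures: 40.3 m.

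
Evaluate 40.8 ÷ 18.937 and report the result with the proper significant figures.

40.8 ÷ 18.937 = 2.15451233036…
Multiplication/division keeps the fewest significant figures: 40.8 → 3 s.f., 18.937 → 5 s.f.; limit is 3.
Rounded to 3 significant figures: 2.15.

2.15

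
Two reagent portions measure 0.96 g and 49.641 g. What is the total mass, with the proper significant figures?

50.60 g

0.96 g + 49.641 g = 50.601 g.
Addition/subtraction keeps the fewest decimal places: 0.96 → 2 decimal places, 49.641 → 3 decimal places; limit is 2.
Rounded to 2 decimal places: 50.60 g.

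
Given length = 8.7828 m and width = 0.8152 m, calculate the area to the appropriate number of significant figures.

area = 8.7828 m × 0.8152 m = 7.15973856 m².
8.7828 has 5 significant figures; 0.8152 has 4.
Division/multiplication keeps the fewest: 4 significant figures.
Rounded: 7.160 m².

7.160 m²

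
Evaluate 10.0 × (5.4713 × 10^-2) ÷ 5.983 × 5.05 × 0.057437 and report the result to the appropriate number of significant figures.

0.0265

10.0 × (5.4713 × 10^-2) ÷ 5.983 × 5.05 × 0.057437 = 0.0265249547619…
Multiplication/division keeps the fewest significant figures: 10.0 → 3 s.f., 5.4713 × 10^-2 → 5 s.f., 5.983 → 4 s.f., 5.05 → 3 s.f., 0.057437 → 5 s.f.; limit is 3.
Rounded to 3 significant figures: 0.0265.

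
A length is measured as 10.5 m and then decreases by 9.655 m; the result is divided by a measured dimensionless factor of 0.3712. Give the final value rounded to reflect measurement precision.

2 m

10.5 m − 9.655 m = 0.845 m; the difference is limited to 1 decimal place (1 s.f.).
Carrying full precision, 0.845 ÷ 0.3712 = 2.27640086207… m; 0.3712 has 4 s.f., so the result keeps min(1, 4) = 1 s.f.
Rounded to 1 significant figure: 2 m.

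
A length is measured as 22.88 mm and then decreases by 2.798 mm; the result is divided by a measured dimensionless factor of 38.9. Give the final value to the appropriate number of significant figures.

22.88 mm − 2.798 mm = 20.082 mm; the difference is limited to 2 decimal places (4 s.f.).
Carrying full precision, 20.082 ÷ 38.9 = 0.516246786632… mm; 38.9 has 3 s.f., so the result keeps min(4, 3) = 3 s.f.
Rounded to 3 significant figures: 0.516 mm.

0.516 mm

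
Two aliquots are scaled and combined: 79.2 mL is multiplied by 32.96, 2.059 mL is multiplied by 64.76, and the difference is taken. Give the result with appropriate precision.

79.2 × 32.96 = 2610.432 → 2.61 × 10³ mL (3 s.f., last digit at the 10^1 place).
2.059 × 64.76 = 133.34084 → 133.3 mL (4 s.f., last digit at the 10^-1 place).
Difference: 2477.09116 mL; keep the coarser place, 10^1.
Result: 2.48 × 10³ mL.

2.48 × 10³ mL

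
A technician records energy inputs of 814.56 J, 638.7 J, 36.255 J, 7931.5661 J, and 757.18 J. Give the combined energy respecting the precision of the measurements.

1.01783 × 10^4 J

814.56 J + 638.7 J + 36.255 J + 7931.5661 J + 757.18 J = 10178.2611 J.
Addition/subtraction keeps the fewest decimal places: 814.56 → 2 decimal places, 638.7 → 1 decimal place, 36.255 → 3 decimal places, 7931.5661 → 4 decimal places, 757.18 → 2 decimal places; limit is 1.
Rounded to 1 decimal place: 1.01783 × 10^4 J.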